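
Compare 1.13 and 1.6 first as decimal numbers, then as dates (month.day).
As decimals: 1.13 < 1.6. As dates: 1/13 is later than 1/6 (day 13 > day 6).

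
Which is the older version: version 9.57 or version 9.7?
version 9.7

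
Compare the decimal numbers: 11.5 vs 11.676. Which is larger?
11.676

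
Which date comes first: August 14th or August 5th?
August 5th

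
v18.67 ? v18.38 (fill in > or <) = >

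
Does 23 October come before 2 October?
No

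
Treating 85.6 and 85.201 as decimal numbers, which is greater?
85.6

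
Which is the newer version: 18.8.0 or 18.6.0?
18.8.0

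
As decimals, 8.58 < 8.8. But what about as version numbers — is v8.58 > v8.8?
True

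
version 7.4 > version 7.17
False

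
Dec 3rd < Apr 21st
False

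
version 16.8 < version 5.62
False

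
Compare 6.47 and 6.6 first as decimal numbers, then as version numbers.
As decimals: 6.47 < 6.6. As versions: v6.47 > v6.6 (minor version 47 > 6).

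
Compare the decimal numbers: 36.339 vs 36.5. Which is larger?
36.5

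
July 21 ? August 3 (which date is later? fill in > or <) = <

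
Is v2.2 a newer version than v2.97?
No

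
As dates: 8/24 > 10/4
False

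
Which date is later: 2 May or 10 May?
10 May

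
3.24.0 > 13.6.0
False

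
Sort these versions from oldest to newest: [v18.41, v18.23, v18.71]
[v18.23, v18.41, v18.71]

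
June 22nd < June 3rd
False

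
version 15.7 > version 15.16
False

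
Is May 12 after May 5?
Yes. Day 12 comes after day 5 in May — this is a date comparison, not a decimal one (the decimal 5.12 would be smaller than 5.5).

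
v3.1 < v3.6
True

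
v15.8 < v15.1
False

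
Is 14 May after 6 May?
Yes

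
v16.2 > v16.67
False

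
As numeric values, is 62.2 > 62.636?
False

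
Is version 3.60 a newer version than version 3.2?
Yes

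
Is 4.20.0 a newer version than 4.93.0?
No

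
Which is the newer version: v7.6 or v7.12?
v7.12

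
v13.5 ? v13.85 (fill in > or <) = <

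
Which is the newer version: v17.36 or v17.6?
v17.36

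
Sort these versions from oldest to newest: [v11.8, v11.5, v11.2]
[v11.2, v11.5, v11.8]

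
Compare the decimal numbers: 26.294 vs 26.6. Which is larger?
26.6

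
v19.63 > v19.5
True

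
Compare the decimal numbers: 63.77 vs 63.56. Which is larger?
63.77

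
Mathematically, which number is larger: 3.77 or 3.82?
3.82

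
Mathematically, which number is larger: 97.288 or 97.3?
97.3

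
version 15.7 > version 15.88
False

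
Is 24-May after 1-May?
Yes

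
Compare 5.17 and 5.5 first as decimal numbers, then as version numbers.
As decimals: 5.17 < 5.5. As versions: v5.17 > v5.5 (minor version 17 > 5).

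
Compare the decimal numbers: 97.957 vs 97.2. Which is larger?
97.957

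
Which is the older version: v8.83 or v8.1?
v8.1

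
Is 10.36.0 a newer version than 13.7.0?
No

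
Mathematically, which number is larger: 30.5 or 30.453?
30.5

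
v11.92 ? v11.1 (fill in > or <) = >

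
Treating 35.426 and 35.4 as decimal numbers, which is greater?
35.426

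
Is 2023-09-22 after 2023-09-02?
Yes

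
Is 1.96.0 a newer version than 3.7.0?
No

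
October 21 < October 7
False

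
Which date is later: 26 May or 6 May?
26 May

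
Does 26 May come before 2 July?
Yes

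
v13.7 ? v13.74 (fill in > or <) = <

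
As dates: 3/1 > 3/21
False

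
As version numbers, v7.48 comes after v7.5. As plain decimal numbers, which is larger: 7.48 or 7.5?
7.5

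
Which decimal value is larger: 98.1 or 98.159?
98.159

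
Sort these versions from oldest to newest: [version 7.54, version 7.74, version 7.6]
[version 7.6, version 7.54, version 7.74]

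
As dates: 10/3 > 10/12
False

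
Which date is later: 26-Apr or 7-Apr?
26-Apr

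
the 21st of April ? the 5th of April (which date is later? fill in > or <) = >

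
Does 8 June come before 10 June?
Yes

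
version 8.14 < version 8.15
True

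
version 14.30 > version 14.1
True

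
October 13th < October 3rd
False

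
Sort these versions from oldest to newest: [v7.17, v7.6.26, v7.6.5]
[v7.6.5, v7.6.26, v7.17]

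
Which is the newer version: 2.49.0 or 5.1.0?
5.1.0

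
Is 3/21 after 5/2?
No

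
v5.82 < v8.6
True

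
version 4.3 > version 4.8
False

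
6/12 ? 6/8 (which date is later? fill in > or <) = >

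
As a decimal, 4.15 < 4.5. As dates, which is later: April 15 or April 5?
April 15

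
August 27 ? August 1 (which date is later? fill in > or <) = >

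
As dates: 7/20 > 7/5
True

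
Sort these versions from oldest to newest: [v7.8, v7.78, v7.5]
[v7.5, v7.8, v7.78]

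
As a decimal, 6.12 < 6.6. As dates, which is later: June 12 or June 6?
June 12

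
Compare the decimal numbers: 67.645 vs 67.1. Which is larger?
67.645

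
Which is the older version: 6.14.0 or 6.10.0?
6.10.0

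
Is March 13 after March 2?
Yes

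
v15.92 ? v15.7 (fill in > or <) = >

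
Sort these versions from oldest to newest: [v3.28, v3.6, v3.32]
[v3.6, v3.28, v3.32]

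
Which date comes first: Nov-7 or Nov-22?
Nov-7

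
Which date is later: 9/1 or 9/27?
9/27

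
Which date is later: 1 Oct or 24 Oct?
24 Oct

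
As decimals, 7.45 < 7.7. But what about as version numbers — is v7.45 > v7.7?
True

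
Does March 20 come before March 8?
No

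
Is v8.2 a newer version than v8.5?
No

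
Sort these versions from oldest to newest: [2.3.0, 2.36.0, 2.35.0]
[2.3.0, 2.35.0, 2.36.0]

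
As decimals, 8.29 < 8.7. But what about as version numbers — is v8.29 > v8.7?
True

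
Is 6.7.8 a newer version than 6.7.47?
No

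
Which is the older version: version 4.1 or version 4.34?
version 4.1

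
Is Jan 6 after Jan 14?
No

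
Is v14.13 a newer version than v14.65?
No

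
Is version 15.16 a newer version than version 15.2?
Yes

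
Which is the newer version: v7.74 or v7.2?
v7.74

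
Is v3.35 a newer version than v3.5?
Yes. Version numbers are compared segment by segment as integers, not as decimals: minor version 35 > 5, so v3.35 > v3.5 (even though the decimal 3.35 < 3.5).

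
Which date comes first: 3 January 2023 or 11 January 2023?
3 January 2023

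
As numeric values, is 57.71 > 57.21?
True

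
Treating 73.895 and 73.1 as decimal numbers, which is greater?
73.895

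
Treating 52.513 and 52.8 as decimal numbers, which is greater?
52.8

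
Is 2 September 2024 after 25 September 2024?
No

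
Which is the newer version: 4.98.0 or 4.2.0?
4.98.0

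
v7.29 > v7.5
True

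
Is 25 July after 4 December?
No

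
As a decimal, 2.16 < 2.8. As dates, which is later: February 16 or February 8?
February 16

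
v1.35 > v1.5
True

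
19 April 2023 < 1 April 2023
False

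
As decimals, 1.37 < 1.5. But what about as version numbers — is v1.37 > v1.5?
True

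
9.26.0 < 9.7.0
False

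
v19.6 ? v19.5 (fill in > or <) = >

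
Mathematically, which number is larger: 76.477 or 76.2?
76.477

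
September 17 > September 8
True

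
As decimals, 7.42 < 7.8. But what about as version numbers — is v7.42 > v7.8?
True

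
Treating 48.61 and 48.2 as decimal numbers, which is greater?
48.61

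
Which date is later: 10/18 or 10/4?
10/18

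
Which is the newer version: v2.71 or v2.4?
v2.71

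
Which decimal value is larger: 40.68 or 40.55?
40.68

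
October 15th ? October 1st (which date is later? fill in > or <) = >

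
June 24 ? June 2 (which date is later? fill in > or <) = >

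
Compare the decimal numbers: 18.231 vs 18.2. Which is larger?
18.231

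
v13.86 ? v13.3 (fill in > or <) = >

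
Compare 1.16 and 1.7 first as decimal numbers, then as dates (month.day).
As decimals: 1.16 < 1.7. As dates: 1/16 is later than 1/7 (day 16 > day 7).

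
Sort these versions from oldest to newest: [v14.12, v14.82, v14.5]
[v14.5, v14.12, v14.82]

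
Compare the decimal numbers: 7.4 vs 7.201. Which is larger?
7.4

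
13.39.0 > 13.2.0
True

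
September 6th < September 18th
True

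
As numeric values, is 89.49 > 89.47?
True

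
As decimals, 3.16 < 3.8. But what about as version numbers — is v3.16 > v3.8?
True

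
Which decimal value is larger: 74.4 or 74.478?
74.478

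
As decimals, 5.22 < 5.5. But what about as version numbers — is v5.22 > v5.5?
True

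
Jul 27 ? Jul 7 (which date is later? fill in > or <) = >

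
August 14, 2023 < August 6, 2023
False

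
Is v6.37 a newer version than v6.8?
Yes. Version numbers are compared segment by segment as integers, not as decimals: minor version 37 > 8, so v6.37 > v6.8 (even though the decimal 6.37 < 6.8).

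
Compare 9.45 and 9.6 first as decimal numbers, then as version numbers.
As decimals: 9.45 < 9.6. As versions: v9.45 > v9.6 (minor version 45 > 6).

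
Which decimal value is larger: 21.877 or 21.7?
21.877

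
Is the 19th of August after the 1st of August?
Yes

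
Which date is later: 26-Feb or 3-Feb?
26-Feb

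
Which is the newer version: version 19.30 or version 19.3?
version 19.30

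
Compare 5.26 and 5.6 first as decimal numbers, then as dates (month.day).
As decimals: 5.26 < 5.6. As dates: 5/26 is later than 5/6 (day 26 > day 6).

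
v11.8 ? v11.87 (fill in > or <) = <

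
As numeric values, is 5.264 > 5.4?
False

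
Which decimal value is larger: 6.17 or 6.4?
6.4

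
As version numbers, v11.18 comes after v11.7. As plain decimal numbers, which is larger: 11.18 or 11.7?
11.7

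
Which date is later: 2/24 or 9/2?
9/2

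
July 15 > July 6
True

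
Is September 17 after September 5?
Yes. Day 17 comes after day 5 in September — this is a date comparison, not a decimal one (the decimal 9.17 would be smaller than 9.5).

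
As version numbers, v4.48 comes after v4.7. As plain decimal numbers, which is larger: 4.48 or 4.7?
4.7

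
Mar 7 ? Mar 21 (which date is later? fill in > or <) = <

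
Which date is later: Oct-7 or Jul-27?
Oct-7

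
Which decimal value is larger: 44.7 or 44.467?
44.7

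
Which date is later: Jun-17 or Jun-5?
Jun-17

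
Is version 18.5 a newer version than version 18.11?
No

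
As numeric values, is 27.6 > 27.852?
False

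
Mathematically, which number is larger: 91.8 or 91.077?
91.8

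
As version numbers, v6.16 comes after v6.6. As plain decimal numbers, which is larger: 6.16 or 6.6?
6.6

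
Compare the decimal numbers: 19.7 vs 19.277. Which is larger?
19.7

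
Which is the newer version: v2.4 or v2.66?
v2.66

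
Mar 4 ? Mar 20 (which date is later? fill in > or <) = <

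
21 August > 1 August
True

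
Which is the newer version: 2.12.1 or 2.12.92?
2.12.92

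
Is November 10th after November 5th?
Yes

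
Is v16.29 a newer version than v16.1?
Yes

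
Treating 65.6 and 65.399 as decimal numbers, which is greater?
65.6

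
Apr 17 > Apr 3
True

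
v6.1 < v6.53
True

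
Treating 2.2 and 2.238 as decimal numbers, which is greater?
2.238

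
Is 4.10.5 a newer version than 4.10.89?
No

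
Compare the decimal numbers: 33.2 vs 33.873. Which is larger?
33.873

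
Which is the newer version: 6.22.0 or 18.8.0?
18.8.0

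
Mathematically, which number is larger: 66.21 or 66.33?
66.33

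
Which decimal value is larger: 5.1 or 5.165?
5.165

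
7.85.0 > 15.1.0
False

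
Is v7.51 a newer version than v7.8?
Yes. Version numbers are compared segment by segment as integers, not as decimals: minor version 51 > 8, so v7.51 > v7.8 (even though the decimal 7.51 < 7.8).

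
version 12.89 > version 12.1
True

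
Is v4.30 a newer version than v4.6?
Yes. Version numbers are compared segment by segment as integers, not as decimals: minor version 30 > 6, so v4.30 > v4.6 (even though the decimal 4.30 < 4.6).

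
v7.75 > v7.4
True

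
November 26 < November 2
False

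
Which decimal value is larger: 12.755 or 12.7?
12.755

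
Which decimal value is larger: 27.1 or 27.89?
27.89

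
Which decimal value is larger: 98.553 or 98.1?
98.553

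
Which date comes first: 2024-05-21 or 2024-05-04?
2024-05-04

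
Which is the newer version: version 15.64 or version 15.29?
version 15.64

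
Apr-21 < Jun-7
True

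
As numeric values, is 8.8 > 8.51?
True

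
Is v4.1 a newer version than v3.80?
Yes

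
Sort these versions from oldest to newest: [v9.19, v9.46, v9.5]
[v9.5, v9.19, v9.46]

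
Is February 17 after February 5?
Yes. Day 17 comes after day 5 in February — this is a date comparison, not a decimal one (the decimal 2.17 would be smaller than 2.5).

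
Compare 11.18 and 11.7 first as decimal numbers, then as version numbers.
As decimals: 11.18 < 11.7. As versions: v11.18 > v11.7 (minor version 18 > 7).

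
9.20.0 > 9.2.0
True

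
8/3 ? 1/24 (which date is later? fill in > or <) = >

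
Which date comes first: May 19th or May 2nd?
May 2nd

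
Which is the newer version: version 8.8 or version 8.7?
version 8.8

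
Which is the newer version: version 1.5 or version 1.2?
version 1.5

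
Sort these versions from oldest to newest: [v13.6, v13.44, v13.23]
[v13.6, v13.23, v13.44]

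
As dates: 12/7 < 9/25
False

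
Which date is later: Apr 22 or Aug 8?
Aug 8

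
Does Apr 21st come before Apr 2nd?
No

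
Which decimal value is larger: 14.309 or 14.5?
14.5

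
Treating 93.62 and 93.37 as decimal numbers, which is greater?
93.62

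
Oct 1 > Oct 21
False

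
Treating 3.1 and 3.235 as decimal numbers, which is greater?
3.235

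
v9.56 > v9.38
True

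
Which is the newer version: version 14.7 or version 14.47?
version 14.47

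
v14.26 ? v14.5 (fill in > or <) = >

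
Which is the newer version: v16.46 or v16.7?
v16.46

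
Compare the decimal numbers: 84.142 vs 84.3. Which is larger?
84.3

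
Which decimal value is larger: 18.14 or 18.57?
18.57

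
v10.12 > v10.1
True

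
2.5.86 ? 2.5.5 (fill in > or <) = >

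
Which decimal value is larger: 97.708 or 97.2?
97.708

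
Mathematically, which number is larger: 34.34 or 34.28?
34.34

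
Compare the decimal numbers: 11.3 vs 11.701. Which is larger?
11.701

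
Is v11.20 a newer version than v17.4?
No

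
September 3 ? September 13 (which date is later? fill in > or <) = <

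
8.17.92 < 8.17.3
False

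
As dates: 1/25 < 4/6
True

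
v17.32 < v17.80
True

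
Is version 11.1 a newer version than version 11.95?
No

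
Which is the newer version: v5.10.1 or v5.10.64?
v5.10.64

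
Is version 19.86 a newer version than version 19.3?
Yes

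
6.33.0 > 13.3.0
False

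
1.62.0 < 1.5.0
False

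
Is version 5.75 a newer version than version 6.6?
No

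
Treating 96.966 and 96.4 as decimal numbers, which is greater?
96.966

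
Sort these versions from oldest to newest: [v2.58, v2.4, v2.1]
[v2.1, v2.4, v2.58]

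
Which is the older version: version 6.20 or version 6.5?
version 6.5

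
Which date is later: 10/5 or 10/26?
10/26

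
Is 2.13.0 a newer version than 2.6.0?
Yes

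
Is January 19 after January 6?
Yes. Day 19 comes after day 6 in January — this is a date comparison, not a decimal one (the decimal 1.19 would be smaller than 1.6).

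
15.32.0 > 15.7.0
True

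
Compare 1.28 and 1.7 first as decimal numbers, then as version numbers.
As decimals: 1.28 < 1.7. As versions: v1.28 > v1.7 (minor version 28 > 7).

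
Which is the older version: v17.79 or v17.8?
v17.8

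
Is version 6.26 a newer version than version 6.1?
Yes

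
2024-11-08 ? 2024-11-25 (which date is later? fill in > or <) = <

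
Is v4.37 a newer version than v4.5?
Yes. Version numbers are compared segment by segment as integers, not as decimals: minor version 37 > 5, so v4.37 > v4.5 (even though the decimal 4.37 < 4.5).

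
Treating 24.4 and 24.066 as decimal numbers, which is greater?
24.4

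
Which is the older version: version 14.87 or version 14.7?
version 14.7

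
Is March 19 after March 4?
Yes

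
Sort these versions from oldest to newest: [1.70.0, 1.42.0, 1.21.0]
[1.21.0, 1.42.0, 1.70.0]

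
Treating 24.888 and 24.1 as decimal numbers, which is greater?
24.888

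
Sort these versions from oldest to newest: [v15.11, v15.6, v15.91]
[v15.6, v15.11, v15.91]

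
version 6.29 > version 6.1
True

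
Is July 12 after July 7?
Yes. Day 12 comes after day 7 in July — this is a date comparison, not a decimal one (the decimal 7.12 would be smaller than 7.7).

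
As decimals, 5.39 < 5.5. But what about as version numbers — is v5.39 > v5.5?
True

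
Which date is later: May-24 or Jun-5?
Jun-5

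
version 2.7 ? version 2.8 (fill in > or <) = <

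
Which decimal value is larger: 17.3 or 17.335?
17.335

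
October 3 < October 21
True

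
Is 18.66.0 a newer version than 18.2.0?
Yes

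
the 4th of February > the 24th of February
False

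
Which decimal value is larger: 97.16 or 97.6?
97.6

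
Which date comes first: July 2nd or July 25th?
July 2nd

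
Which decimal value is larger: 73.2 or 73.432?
73.432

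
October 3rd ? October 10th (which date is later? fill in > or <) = <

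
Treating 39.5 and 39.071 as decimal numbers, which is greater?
39.5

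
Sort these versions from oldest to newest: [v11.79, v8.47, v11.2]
[v8.47, v11.2, v11.79]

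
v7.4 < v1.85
False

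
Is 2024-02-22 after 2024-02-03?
Yes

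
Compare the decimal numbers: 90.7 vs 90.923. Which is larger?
90.923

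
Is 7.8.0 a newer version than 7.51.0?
No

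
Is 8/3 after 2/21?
Yes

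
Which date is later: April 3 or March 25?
April 3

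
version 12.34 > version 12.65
False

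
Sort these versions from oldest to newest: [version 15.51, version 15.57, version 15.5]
[version 15.5, version 15.51, version 15.57]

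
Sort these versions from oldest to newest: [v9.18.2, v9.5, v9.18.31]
[v9.5, v9.18.2, v9.18.31]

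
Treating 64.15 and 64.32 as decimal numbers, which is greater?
64.32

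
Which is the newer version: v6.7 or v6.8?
v6.8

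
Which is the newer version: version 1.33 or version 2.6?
version 2.6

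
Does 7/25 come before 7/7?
No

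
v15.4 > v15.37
False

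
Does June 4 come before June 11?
Yes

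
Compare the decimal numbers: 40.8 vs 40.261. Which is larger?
40.8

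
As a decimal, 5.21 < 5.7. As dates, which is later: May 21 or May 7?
May 21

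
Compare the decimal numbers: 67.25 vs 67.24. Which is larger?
67.25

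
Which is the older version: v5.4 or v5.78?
v5.4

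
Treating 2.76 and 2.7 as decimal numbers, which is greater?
2.76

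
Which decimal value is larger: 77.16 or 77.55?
77.55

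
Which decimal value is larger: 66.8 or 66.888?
66.888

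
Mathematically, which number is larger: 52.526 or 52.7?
52.7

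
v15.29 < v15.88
True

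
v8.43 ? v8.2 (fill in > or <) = >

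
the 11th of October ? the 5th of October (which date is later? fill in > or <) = >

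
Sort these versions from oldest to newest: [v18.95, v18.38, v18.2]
[v18.2, v18.38, v18.95]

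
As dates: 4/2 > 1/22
True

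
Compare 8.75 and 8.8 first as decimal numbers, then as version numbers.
As decimals: 8.75 < 8.8. As versions: v8.75 > v8.8 (minor version 75 > 8).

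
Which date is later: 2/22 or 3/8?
3/8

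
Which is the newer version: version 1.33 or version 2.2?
version 2.2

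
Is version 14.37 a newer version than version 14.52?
No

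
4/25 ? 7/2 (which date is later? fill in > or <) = <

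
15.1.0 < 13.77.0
False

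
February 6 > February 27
False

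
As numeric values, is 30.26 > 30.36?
False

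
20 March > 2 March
True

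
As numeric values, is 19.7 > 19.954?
False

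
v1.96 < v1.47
False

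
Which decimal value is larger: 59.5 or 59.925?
59.925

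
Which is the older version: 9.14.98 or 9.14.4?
9.14.4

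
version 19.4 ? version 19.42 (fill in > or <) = <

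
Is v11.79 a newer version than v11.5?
Yes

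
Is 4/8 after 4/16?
No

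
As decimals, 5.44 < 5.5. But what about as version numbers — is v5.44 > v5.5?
True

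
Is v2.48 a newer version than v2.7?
Yes. Version numbers are compared segment by segment as integers, not as decimals: minor version 48 > 7, so v2.48 > v2.7 (even though the decimal 2.48 < 2.7).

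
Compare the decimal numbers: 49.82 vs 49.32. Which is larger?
49.82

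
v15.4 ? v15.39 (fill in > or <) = <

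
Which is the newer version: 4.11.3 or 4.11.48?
4.11.48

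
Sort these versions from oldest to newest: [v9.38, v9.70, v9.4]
[v9.4, v9.38, v9.70]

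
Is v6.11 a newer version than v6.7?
Yes. Version numbers are compared segment by segment as integers, not as decimals: minor version 11 > 7, so v6.11 > v6.7 (even though the decimal 6.11 < 6.7).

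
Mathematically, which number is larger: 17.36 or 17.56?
17.56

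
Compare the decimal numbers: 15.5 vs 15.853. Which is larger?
15.853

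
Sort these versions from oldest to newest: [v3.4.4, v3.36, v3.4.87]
[v3.4.4, v3.4.87, v3.36]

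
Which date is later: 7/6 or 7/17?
7/17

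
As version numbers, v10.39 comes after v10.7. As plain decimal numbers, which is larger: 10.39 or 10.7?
10.7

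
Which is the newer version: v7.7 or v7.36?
v7.36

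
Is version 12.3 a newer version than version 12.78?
No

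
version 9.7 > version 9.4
True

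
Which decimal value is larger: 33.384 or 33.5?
33.5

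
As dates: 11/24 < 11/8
False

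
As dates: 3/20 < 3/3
False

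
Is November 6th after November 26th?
No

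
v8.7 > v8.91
False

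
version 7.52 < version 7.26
False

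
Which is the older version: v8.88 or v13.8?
v8.88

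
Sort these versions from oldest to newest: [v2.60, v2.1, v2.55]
[v2.1, v2.55, v2.60]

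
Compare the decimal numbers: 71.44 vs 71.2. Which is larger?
71.44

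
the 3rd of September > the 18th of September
False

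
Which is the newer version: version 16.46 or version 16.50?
version 16.50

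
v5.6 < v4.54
False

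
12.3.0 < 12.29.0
True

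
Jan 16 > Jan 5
True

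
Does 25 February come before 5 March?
Yes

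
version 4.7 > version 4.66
False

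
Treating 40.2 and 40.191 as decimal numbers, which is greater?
40.2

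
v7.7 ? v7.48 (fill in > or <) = <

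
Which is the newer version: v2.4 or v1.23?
v2.4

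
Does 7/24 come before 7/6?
No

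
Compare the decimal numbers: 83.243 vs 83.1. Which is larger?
83.243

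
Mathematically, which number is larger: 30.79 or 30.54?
30.79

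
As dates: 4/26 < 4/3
False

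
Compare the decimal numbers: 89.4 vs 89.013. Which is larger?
89.4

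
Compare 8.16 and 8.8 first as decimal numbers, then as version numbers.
As decimals: 8.16 < 8.8. As versions: v8.16 > v8.8 (minor version 16 > 8).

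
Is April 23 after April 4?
Yes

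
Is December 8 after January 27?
Yes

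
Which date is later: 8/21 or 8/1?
8/21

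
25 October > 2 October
True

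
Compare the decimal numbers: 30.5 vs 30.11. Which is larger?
30.5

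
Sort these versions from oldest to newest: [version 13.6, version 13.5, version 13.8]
[version 13.5, version 13.6, version 13.8]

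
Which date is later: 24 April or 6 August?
6 August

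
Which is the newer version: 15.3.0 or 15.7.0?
15.7.0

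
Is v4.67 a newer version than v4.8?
Yes. Version numbers are compared segment by segment as integers, not as decimals: minor version 67 > 8, so v4.67 > v4.8 (even though the decimal 4.67 < 4.8).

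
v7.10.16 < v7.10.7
False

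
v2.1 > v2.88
False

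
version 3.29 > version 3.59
False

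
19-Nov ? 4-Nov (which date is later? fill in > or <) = >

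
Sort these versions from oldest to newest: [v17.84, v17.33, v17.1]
[v17.1, v17.33, v17.84]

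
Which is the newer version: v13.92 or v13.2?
v13.92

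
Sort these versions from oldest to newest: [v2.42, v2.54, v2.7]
[v2.7, v2.42, v2.54]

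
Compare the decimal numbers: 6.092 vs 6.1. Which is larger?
6.1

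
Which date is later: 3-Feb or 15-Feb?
15-Feb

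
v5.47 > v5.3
True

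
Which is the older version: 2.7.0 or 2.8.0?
2.7.0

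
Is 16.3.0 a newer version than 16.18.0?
No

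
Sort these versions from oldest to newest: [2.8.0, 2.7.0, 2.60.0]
[2.7.0, 2.8.0, 2.60.0]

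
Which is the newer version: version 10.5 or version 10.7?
version 10.7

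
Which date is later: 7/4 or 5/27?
7/4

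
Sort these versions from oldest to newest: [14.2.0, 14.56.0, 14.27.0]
[14.2.0, 14.27.0, 14.56.0]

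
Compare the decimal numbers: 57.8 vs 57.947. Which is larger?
57.947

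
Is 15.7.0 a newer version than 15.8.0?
No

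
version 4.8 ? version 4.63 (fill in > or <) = <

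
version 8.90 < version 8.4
False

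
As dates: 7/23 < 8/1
True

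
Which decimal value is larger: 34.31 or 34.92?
34.92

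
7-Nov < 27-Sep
False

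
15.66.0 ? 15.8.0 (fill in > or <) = >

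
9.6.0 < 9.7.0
True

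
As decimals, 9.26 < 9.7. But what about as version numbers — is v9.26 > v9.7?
True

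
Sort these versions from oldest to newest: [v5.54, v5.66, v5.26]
[v5.26, v5.54, v5.66]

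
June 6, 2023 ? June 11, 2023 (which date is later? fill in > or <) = <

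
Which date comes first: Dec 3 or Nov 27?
Nov 27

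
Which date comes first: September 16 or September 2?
September 2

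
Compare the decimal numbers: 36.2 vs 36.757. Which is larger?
36.757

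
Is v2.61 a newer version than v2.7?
Yes. Version numbers are compared segment by segment as integers, not as decimals: minor version 61 > 7, so v2.61 > v2.7 (even though the decimal 2.61 < 2.7).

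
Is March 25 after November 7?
No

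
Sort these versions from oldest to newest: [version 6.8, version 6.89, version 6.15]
[version 6.8, version 6.15, version 6.89]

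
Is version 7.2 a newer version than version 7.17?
No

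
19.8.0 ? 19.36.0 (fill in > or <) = <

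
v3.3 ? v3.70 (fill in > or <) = <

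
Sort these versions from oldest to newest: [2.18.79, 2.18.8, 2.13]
[2.13, 2.18.8, 2.18.79]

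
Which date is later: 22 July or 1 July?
22 July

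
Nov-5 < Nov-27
True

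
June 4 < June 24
True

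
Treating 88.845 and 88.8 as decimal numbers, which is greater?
88.845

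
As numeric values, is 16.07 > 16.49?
False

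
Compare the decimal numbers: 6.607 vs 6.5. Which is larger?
6.607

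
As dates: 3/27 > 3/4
True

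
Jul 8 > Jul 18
False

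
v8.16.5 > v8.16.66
False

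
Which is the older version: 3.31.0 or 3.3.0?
3.3.0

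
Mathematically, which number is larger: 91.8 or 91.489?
91.8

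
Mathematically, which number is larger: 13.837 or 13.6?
13.837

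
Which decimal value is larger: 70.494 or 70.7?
70.7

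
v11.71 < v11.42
False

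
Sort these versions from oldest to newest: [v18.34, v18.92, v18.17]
[v18.17, v18.34, v18.92]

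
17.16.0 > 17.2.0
True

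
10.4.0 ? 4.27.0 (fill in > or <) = >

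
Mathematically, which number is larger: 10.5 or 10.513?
10.513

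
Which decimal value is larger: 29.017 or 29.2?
29.2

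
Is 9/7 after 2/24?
Yes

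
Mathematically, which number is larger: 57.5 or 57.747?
57.747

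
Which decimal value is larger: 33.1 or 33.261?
33.261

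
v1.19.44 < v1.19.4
False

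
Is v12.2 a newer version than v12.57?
No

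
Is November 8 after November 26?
No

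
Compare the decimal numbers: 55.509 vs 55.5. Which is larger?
55.509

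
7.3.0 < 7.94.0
True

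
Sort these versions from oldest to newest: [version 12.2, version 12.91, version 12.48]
[version 12.2, version 12.48, version 12.91]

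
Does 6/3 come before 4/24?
No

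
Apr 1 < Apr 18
True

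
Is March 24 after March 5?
Yes. Day 24 comes after day 5 in March — this is a date comparison, not a decimal one (the decimal 3.24 would be smaller than 3.5).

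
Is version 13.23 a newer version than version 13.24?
No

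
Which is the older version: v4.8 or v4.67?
v4.8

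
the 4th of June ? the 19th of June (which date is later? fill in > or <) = <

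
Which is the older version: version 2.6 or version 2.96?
version 2.6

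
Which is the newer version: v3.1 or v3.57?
v3.57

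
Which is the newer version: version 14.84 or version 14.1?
version 14.84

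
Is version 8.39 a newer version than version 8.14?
Yes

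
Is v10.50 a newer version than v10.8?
Yes. Version numbers are compared segment by segment as integers, not as decimals: minor version 50 > 8, so v10.50 > v10.8 (even though the decimal 10.50 < 10.8).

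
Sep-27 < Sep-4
False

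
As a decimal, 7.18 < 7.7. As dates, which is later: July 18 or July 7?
July 18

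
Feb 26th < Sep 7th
True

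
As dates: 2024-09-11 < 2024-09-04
False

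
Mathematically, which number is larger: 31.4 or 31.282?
31.4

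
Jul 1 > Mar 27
True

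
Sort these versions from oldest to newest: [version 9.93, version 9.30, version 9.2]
[version 9.2, version 9.30, version 9.93]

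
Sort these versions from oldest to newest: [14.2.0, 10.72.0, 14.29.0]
[10.72.0, 14.2.0, 14.29.0]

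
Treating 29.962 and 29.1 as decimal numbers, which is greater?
29.962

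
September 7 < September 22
True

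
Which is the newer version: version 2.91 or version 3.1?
version 3.1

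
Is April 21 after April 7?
Yes. Day 21 comes after day 7 in April — this is a date comparison, not a decimal one (the decimal 4.21 would be smaller than 4.7).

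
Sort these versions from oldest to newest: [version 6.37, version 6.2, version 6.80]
[version 6.2, version 6.37, version 6.80]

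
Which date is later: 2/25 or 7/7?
7/7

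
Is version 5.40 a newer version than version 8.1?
No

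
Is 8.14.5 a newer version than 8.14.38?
No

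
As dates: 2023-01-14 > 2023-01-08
True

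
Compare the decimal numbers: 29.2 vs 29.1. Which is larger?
29.2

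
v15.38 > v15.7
True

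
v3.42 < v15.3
True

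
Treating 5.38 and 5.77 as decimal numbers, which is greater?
5.77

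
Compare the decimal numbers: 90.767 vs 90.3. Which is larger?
90.767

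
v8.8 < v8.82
True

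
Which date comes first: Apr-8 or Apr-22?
Apr-8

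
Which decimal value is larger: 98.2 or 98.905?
98.905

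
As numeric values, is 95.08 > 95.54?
False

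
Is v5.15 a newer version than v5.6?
Yes. Version numbers are compared segment by segment as integers, not as decimals: minor version 15 > 6, so v5.15 > v5.6 (even though the decimal 5.15 < 5.6).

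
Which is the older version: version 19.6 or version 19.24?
version 19.6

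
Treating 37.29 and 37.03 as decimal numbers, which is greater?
37.29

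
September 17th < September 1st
False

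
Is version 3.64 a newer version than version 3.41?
Yes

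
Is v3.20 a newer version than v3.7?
Yes. Version numbers are compared segment by segment as integers, not as decimals: minor version 20 > 7, so v3.20 > v3.7 (even though the decimal 3.20 < 3.7).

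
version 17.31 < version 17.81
True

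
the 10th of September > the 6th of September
True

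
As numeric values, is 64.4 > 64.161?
True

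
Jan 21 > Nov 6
False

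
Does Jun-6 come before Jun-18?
Yes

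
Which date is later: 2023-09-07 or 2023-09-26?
2023-09-26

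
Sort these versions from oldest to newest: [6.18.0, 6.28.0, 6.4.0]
[6.4.0, 6.18.0, 6.28.0]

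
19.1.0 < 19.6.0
True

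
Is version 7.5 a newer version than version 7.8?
No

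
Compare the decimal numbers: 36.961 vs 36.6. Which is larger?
36.961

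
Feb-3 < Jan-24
False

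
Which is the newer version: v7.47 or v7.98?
v7.98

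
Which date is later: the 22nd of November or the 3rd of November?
the 22nd of November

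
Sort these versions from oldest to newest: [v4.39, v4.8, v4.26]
[v4.8, v4.26, v4.39]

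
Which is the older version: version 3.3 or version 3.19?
version 3.3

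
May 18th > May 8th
True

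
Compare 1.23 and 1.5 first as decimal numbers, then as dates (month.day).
As decimals: 1.23 < 1.5. As dates: 1/23 is later than 1/5 (day 23 > day 5).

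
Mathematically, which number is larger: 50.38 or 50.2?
50.38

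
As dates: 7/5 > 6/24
True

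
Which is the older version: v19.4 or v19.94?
v19.4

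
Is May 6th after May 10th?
No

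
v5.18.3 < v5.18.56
True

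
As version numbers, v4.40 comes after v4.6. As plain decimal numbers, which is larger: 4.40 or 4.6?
4.6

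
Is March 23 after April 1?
No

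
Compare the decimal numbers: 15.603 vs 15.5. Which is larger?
15.603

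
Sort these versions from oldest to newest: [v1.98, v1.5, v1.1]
[v1.1, v1.5, v1.98]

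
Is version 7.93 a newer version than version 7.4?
Yes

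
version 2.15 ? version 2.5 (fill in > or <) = >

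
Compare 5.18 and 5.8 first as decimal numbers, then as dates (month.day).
As decimals: 5.18 < 5.8. As dates: 5/18 is later than 5/8 (day 18 > day 8).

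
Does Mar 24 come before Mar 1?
No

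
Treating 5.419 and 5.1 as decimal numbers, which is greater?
5.419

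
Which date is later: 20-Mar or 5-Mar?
20-Mar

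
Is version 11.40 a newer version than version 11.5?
Yes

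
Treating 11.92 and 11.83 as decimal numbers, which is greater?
11.92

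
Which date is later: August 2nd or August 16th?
August 16th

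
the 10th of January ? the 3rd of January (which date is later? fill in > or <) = >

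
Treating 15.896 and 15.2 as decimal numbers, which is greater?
15.896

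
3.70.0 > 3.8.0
True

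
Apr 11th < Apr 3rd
False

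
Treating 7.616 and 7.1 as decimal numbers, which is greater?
7.616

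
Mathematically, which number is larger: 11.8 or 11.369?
11.8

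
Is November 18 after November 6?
Yes. Day 18 comes after day 6 in November — this is a date comparison, not a decimal one (the decimal 11.18 would be smaller than 11.6).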